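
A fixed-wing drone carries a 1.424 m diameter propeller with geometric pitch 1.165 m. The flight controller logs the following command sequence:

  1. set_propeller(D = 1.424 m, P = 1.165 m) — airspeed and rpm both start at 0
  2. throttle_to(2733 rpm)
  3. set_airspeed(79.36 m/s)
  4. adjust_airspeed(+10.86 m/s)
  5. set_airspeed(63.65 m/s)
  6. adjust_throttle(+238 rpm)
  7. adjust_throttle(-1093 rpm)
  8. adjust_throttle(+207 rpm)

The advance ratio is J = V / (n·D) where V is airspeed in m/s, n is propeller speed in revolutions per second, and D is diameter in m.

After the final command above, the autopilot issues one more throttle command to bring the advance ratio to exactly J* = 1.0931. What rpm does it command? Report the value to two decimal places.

rpm = 2453.46

set_propeller: D = 1.424 m, P = 1.165 m (p = P/D = 0.818118); state ← (V=0, rpm=0)
throttle_to(2733): rpm ← 2733
set_airspeed(79.36): V ← 79.36 m/s
adjust_airspeed(+10.86): V ← 79.36 +10.86 = 90.22 m/s
set_airspeed(63.65): V ← 63.65 m/s
adjust_throttle(+238): rpm ← 2733 +238 = 2971
adjust_throttle(-1093): rpm ← 2971 -1093 = 1878
adjust_throttle(+207): rpm ← 1878 +207 = 2085
final state: V = 63.65 m/s, rpm = 2085 → n = rpm/60 = 34.750000 rev/s
target J* = 1.0931; solve J* = V/(n·D) for n: n = V/(J*·D) = 63.65/(1.0931 × 1.424) = 40.891075 rev/s
rpm = 60·n = 2453.464479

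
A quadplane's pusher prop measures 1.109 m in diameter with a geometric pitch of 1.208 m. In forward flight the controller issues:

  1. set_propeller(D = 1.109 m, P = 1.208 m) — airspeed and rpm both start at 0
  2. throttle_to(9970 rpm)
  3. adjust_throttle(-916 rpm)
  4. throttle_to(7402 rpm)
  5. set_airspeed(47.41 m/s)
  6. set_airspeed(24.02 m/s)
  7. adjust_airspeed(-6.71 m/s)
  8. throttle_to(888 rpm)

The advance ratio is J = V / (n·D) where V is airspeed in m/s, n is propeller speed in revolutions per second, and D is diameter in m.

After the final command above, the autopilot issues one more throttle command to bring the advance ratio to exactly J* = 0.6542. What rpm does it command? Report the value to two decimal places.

rpm = 1431.55

set_propeller: D = 1.109 m, P = 1.208 m (p = P/D = 1.089270); state ← (V=0, rpm=0)
throttle_to(9970): rpm ← 9970
adjust_throttle(-916): rpm ← 9970 -916 = 9054
throttle_to(7402): rpm ← 7402
set_airspeed(47.41): V ← 47.41 m/s
set_airspeed(24.02): V ← 24.02 m/s
adjust_airspeed(-6.71): V ← 24.02 -6.71 = 17.31 m/s
throttle_to(888): rpm ← 888
final state: V = 17.31 m/s, rpm = 888 → n = rpm/60 = 14.800000 rev/s
target J* = 0.6542; solve J* = V/(n·D) for n: n = V/(J*·D) = 17.31/(0.6542 × 1.109) = 23.859151 rev/s
rpm = 60·n = 1431.549047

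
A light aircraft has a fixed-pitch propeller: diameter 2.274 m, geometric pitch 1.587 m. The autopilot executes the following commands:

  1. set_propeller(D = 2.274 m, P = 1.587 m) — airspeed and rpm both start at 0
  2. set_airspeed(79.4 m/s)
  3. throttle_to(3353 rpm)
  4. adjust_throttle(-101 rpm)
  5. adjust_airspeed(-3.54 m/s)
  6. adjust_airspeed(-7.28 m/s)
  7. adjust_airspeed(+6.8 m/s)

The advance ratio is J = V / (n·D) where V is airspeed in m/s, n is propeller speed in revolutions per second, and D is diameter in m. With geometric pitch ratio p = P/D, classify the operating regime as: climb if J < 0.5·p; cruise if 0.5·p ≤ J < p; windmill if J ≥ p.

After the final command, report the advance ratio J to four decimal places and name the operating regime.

set_propeller: D = 2.274 m, P = 1.587 m (p = P/D = 0.697889); state ← (V=0, rpm=0)
set_airspeed(79.4): V ← 79.4 m/s
throttle_to(3353): rpm ← 3353
adjust_throttle(-101): rpm ← 3353 -101 = 3252
adjust_airspeed(-3.54): V ← 79.4 -3.54 = 75.86 m/s
adjust_airspeed(-7.28): V ← 75.86 -7.28 = 68.58 m/s
adjust_airspeed(+6.8): V ← 68.58 +6.8 = 75.38 m/s
final state: V = 75.38 m/s, rpm = 3252 → n = rpm/60 = 54.200000 rev/s
J = V / (n·D) = 75.38 / (54.200000 × 2.274) = 0.611598
regime bands: climb J<0.3489 | cruise [0.3489, 0.6979) | windmill J≥0.6979
J = 0.6116 → cruise

J = 0.6116, regime = cruise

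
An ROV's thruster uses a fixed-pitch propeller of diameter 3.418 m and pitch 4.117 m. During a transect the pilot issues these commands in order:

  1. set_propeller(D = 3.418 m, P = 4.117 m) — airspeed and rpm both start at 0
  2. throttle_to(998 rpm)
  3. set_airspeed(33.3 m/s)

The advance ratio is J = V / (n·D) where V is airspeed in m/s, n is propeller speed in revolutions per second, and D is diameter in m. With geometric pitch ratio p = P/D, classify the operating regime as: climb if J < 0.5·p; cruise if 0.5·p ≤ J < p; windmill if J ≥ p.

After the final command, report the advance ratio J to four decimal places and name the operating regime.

set_propeller: D = 3.418 m, P = 4.117 m (p = P/D = 1.204506); state ← (V=0, rpm=0)
throttle_to(998): rpm ← 998
set_airspeed(33.3): V ← 33.3 m/s
final state: V = 33.3 m/s, rpm = 998 → n = rpm/60 = 16.633333 rev/s
J = V / (n·D) = 33.3 / (16.633333 × 3.418) = 0.585724
regime bands: climb J<0.6023 | cruise [0.6023, 1.2045) | windmill J≥1.2045
J = 0.5857 → climb

J = 0.5857, regime = climb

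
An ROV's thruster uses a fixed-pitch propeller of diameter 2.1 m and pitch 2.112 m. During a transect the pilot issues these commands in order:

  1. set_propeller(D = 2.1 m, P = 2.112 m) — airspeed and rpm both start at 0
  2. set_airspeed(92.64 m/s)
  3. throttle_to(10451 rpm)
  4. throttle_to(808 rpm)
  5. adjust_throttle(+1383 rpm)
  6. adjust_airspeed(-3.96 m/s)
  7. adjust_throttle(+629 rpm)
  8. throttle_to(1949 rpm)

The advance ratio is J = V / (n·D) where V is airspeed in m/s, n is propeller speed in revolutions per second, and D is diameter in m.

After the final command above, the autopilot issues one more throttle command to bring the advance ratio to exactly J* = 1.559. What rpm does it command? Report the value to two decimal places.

rpm = 1625.22

set_propeller: D = 2.1 m, P = 2.112 m (p = P/D = 1.005714); state ← (V=0, rpm=0)
set_airspeed(92.64): V ← 92.64 m/s
throttle_to(10451): rpm ← 10451
throttle_to(808): rpm ← 808
adjust_throttle(+1383): rpm ← 808 +1383 = 2191
adjust_airspeed(-3.96): V ← 92.64 -3.96 = 88.68 m/s
adjust_throttle(+629): rpm ← 2191 +629 = 2820
throttle_to(1949): rpm ← 1949
final state: V = 88.68 m/s, rpm = 1949 → n = rpm/60 = 32.483333 rev/s
target J* = 1.559; solve J* = V/(n·D) for n: n = V/(J*·D) = 88.68/(1.559 × 2.1) = 27.086961 rev/s
rpm = 60·n = 1625.217630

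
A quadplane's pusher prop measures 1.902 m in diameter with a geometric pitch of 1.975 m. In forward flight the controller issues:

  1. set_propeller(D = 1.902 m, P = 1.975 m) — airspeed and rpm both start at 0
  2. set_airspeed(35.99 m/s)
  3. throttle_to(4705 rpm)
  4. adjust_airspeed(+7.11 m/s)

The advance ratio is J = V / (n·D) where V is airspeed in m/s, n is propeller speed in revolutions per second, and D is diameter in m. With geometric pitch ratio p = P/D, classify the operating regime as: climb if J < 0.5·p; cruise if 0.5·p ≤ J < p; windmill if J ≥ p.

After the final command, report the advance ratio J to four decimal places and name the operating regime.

J = 0.2890, regime = climb

set_propeller: D = 1.902 m, P = 1.975 m (p = P/D = 1.038381); state ← (V=0, rpm=0)
set_airspeed(35.99): V ← 35.99 m/s
throttle_to(4705): rpm ← 4705
adjust_airspeed(+7.11): V ← 35.99 +7.11 = 43.1 m/s
final state: V = 43.1 m/s, rpm = 4705 → n = rpm/60 = 78.416667 rev/s
J = V / (n·D) = 43.1 / (78.416667 × 1.902) = 0.288974
regime bands: climb J<0.5192 | cruise [0.5192, 1.0384) | windmill J≥1.0384
J = 0.2890 → climb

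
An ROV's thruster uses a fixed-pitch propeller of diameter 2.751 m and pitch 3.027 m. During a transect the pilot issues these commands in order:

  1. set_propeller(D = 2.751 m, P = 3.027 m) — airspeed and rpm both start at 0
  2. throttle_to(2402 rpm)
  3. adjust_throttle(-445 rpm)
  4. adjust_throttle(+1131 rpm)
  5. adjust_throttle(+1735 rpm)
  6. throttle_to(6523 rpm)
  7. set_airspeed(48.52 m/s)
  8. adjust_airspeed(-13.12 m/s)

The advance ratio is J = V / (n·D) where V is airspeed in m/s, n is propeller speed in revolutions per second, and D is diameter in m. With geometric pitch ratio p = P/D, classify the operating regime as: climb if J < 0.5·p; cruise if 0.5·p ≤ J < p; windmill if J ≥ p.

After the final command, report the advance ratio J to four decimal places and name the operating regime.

J = 0.1184, regime = climb

set_propeller: D = 2.751 m, P = 3.027 m (p = P/D = 1.100327); state ← (V=0, rpm=0)
throttle_to(2402): rpm ← 2402
adjust_throttle(-445): rpm ← 2402 -445 = 1957
adjust_throttle(+1131): rpm ← 1957 +1131 = 3088
adjust_throttle(+1735): rpm ← 3088 +1735 = 4823
throttle_to(6523): rpm ← 6523
set_airspeed(48.52): V ← 48.52 m/s
adjust_airspeed(-13.12): V ← 48.52 -13.12 = 35.4 m/s
final state: V = 35.4 m/s, rpm = 6523 → n = rpm/60 = 108.716667 rev/s
J = V / (n·D) = 35.4 / (108.716667 × 2.751) = 0.118363
regime bands: climb J<0.5502 | cruise [0.5502, 1.1003) | windmill J≥1.1003
J = 0.1184 → climb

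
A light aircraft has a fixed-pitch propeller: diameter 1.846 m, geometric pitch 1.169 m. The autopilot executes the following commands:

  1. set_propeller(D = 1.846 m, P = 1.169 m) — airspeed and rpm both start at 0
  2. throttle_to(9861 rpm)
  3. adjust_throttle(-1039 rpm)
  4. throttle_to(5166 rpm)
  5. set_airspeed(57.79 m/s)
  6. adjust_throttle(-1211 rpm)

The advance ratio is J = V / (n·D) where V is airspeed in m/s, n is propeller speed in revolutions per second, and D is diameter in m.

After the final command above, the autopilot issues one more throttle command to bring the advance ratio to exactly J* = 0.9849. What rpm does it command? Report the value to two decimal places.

rpm = 1907.13

set_propeller: D = 1.846 m, P = 1.169 m (p = P/D = 0.633261); state ← (V=0, rpm=0)
throttle_to(9861): rpm ← 9861
adjust_throttle(-1039): rpm ← 9861 -1039 = 8822
throttle_to(5166): rpm ← 5166
set_airspeed(57.79): V ← 57.79 m/s
adjust_throttle(-1211): rpm ← 5166 -1211 = 3955
final state: V = 57.79 m/s, rpm = 3955 → n = rpm/60 = 65.916667 rev/s
target J* = 0.9849; solve J* = V/(n·D) for n: n = V/(J*·D) = 57.79/(0.9849 × 1.846) = 31.785486 rev/s
rpm = 60·n = 1907.129178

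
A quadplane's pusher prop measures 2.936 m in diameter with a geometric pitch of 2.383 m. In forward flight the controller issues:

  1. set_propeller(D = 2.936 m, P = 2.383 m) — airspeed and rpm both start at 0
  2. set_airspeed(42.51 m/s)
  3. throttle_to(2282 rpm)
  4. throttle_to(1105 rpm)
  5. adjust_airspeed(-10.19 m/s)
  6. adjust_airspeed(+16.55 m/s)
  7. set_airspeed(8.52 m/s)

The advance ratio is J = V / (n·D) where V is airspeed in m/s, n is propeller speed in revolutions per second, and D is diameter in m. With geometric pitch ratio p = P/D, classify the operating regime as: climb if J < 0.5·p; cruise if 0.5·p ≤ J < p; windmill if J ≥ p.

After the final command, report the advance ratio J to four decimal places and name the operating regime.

J = 0.1576, regime = climb

set_propeller: D = 2.936 m, P = 2.383 m (p = P/D = 0.811649); state ← (V=0, rpm=0)
set_airspeed(42.51): V ← 42.51 m/s
throttle_to(2282): rpm ← 2282
throttle_to(1105): rpm ← 1105
adjust_airspeed(-10.19): V ← 42.51 -10.19 = 32.32 m/s
adjust_airspeed(+16.55): V ← 32.32 +16.55 = 48.87 m/s
set_airspeed(8.52): V ← 8.52 m/s
final state: V = 8.52 m/s, rpm = 1105 → n = rpm/60 = 18.416667 rev/s
J = V / (n·D) = 8.52 / (18.416667 × 2.936) = 0.157570
regime bands: climb J<0.4058 | cruise [0.4058, 0.8116) | windmill J≥0.8116
J = 0.1576 → climb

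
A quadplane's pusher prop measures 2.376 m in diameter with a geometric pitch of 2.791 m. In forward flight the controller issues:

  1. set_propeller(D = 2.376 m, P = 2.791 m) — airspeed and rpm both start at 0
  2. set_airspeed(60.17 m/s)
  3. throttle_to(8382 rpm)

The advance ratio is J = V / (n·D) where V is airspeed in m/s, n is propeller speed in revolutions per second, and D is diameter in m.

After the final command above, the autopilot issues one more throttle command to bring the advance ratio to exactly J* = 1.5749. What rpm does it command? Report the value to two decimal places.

set_propeller: D = 2.376 m, P = 2.791 m (p = P/D = 1.174663); state ← (V=0, rpm=0)
set_airspeed(60.17): V ← 60.17 m/s
throttle_to(8382): rpm ← 8382
final state: V = 60.17 m/s, rpm = 8382 → n = rpm/60 = 139.700000 rev/s
target J* = 1.5749; solve J* = V/(n·D) for n: n = V/(J*·D) = 60.17/(1.5749 × 2.376) = 16.079798 rev/s
rpm = 60·n = 964.787888

rpm = 964.79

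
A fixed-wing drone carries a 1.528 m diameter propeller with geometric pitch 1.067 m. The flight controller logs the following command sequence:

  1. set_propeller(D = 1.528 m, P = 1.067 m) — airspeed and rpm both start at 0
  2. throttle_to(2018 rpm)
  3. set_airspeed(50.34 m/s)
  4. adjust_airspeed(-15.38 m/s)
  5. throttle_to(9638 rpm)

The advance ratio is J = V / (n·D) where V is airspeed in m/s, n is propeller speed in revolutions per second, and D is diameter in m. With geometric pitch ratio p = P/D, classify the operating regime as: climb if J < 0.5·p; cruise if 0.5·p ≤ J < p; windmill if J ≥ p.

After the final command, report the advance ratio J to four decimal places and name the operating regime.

J = 0.1424, regime = climb

set_propeller: D = 1.528 m, P = 1.067 m (p = P/D = 0.698298); state ← (V=0, rpm=0)
throttle_to(2018): rpm ← 2018
set_airspeed(50.34): V ← 50.34 m/s
adjust_airspeed(-15.38): V ← 50.34 -15.38 = 34.96 m/s
throttle_to(9638): rpm ← 9638
final state: V = 34.96 m/s, rpm = 9638 → n = rpm/60 = 160.633333 rev/s
J = V / (n·D) = 34.96 / (160.633333 × 1.528) = 0.142434
regime bands: climb J<0.3491 | cruise [0.3491, 0.6983) | windmill J≥0.6983
J = 0.1424 → climb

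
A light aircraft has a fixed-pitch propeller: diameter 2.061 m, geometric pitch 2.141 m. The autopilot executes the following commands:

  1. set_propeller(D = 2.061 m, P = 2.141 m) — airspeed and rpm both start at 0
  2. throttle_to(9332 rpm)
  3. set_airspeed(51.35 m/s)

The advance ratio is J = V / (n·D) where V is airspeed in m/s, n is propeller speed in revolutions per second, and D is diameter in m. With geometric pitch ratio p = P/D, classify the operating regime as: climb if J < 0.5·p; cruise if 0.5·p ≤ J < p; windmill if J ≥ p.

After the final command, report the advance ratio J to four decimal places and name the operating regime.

set_propeller: D = 2.061 m, P = 2.141 m (p = P/D = 1.038816); state ← (V=0, rpm=0)
throttle_to(9332): rpm ← 9332
set_airspeed(51.35): V ← 51.35 m/s
final state: V = 51.35 m/s, rpm = 9332 → n = rpm/60 = 155.533333 rev/s
J = V / (n·D) = 51.35 / (155.533333 × 2.061) = 0.160191
regime bands: climb J<0.5194 | cruise [0.5194, 1.0388) | windmill J≥1.0388
J = 0.1602 → climb

J = 0.1602, regime = climb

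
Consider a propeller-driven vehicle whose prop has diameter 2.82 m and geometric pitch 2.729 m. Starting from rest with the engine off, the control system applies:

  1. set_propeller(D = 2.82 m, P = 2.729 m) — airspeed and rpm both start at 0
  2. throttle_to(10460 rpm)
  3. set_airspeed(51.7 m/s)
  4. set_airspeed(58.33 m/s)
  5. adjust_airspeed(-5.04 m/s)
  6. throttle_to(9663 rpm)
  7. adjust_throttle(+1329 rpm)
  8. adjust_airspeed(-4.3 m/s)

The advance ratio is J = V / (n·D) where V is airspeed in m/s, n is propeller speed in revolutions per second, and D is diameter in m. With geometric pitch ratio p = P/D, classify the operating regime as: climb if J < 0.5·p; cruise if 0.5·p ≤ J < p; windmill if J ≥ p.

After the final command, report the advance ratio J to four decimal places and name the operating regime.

set_propeller: D = 2.82 m, P = 2.729 m (p = P/D = 0.967730); state ← (V=0, rpm=0)
throttle_to(10460): rpm ← 10460
set_airspeed(51.7): V ← 51.7 m/s
set_airspeed(58.33): V ← 58.33 m/s
adjust_airspeed(-5.04): V ← 58.33 -5.04 = 53.29 m/s
throttle_to(9663): rpm ← 9663
adjust_throttle(+1329): rpm ← 9663 +1329 = 10992
adjust_airspeed(-4.3): V ← 53.29 -4.3 = 48.99 m/s
final state: V = 48.99 m/s, rpm = 10992 → n = rpm/60 = 183.200000 rev/s
J = V / (n·D) = 48.99 / (183.200000 × 2.82) = 0.094827
regime bands: climb J<0.4839 | cruise [0.4839, 0.9677) | windmill J≥0.9677
J = 0.0948 → climb

J = 0.0948, regime = climb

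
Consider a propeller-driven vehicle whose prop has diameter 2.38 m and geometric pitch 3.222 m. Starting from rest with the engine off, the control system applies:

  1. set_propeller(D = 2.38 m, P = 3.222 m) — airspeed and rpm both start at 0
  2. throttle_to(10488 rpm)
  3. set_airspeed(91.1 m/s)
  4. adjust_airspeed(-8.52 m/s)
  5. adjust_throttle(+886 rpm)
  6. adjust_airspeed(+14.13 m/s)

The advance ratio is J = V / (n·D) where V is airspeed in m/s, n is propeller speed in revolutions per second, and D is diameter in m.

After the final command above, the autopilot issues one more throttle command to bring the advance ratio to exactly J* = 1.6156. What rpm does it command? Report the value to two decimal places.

set_propeller: D = 2.38 m, P = 3.222 m (p = P/D = 1.353782); state ← (V=0, rpm=0)
throttle_to(10488): rpm ← 10488
set_airspeed(91.1): V ← 91.1 m/s
adjust_airspeed(-8.52): V ← 91.1 -8.52 = 82.58 m/s
adjust_throttle(+886): rpm ← 10488 +886 = 11374
adjust_airspeed(+14.13): V ← 82.58 +14.13 = 96.71 m/s
final state: V = 96.71 m/s, rpm = 11374 → n = rpm/60 = 189.566667 rev/s
target J* = 1.6156; solve J* = V/(n·D) for n: n = V/(J*·D) = 96.71/(1.6156 × 2.38) = 25.151308 rev/s
rpm = 60·n = 1509.078501

rpm = 1509.08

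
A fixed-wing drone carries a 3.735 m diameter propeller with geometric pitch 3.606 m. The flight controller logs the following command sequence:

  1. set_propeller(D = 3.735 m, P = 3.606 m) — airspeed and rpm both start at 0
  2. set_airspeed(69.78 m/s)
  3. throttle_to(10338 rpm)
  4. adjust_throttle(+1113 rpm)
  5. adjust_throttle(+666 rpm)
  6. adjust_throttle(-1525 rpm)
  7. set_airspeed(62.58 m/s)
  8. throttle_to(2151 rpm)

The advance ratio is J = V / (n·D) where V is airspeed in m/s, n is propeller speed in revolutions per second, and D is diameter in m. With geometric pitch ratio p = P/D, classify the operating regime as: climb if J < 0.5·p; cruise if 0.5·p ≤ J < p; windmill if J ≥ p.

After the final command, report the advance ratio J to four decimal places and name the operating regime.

set_propeller: D = 3.735 m, P = 3.606 m (p = P/D = 0.965462); state ← (V=0, rpm=0)
set_airspeed(69.78): V ← 69.78 m/s
throttle_to(10338): rpm ← 10338
adjust_throttle(+1113): rpm ← 10338 +1113 = 11451
adjust_throttle(+666): rpm ← 11451 +666 = 12117
adjust_throttle(-1525): rpm ← 12117 -1525 = 10592
set_airspeed(62.58): V ← 62.58 m/s
throttle_to(2151): rpm ← 2151
final state: V = 62.58 m/s, rpm = 2151 → n = rpm/60 = 35.850000 rev/s
J = V / (n·D) = 62.58 / (35.850000 × 3.735) = 0.467365
regime bands: climb J<0.4827 | cruise [0.4827, 0.9655) | windmill J≥0.9655
J = 0.4674 → climb

J = 0.4674, regime = climb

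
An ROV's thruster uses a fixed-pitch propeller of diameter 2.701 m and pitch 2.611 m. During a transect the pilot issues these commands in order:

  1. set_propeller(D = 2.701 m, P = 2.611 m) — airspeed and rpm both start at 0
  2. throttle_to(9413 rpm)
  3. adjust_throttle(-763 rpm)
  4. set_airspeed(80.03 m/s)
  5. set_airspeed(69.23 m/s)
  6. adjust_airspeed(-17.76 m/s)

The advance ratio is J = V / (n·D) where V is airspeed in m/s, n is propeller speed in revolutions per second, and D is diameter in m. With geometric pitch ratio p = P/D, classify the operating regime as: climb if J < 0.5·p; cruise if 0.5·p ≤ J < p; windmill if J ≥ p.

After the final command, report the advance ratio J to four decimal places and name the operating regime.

J = 0.1322, regime = climb

set_propeller: D = 2.701 m, P = 2.611 m (p = P/D = 0.966679); state ← (V=0, rpm=0)
throttle_to(9413): rpm ← 9413
adjust_throttle(-763): rpm ← 9413 -763 = 8650
set_airspeed(80.03): V ← 80.03 m/s
set_airspeed(69.23): V ← 69.23 m/s
adjust_airspeed(-17.76): V ← 69.23 -17.76 = 51.47 m/s
final state: V = 51.47 m/s, rpm = 8650 → n = rpm/60 = 144.166667 rev/s
J = V / (n·D) = 51.47 / (144.166667 × 2.701) = 0.132180
regime bands: climb J<0.4833 | cruise [0.4833, 0.9667) | windmill J≥0.9667
J = 0.1322 → climb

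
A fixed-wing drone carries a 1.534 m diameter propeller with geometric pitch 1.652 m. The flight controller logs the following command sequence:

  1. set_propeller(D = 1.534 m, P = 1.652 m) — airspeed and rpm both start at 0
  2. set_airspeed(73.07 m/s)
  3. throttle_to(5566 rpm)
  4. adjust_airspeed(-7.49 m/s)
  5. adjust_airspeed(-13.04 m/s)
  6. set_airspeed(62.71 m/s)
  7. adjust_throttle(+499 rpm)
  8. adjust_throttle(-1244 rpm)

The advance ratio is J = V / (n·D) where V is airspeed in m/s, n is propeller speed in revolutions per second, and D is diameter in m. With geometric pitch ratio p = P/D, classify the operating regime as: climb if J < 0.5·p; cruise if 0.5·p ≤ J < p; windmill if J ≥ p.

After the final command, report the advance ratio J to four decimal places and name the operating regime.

set_propeller: D = 1.534 m, P = 1.652 m (p = P/D = 1.076923); state ← (V=0, rpm=0)
set_airspeed(73.07): V ← 73.07 m/s
throttle_to(5566): rpm ← 5566
adjust_airspeed(-7.49): V ← 73.07 -7.49 = 65.58 m/s
adjust_airspeed(-13.04): V ← 65.58 -13.04 = 52.54 m/s
set_airspeed(62.71): V ← 62.71 m/s
adjust_throttle(+499): rpm ← 5566 +499 = 6065
adjust_throttle(-1244): rpm ← 6065 -1244 = 4821
final state: V = 62.71 m/s, rpm = 4821 → n = rpm/60 = 80.350000 rev/s
J = V / (n·D) = 62.71 / (80.350000 × 1.534) = 0.508775
regime bands: climb J<0.5385 | cruise [0.5385, 1.0769) | windmill J≥1.0769
J = 0.5088 → climb

J = 0.5088, regime = climb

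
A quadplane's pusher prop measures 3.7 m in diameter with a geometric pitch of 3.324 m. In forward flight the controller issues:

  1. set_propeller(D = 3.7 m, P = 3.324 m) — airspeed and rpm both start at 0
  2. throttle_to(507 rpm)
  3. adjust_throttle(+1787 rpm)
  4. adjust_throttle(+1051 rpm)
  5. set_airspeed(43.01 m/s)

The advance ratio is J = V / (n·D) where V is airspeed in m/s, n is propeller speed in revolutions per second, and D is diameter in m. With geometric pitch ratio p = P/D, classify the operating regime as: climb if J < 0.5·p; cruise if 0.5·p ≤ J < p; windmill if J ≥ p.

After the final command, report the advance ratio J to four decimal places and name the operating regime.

J = 0.2085, regime = climb

set_propeller: D = 3.7 m, P = 3.324 m (p = P/D = 0.898378); state ← (V=0, rpm=0)
throttle_to(507): rpm ← 507
adjust_throttle(+1787): rpm ← 507 +1787 = 2294
adjust_throttle(+1051): rpm ← 2294 +1051 = 3345
set_airspeed(43.01): V ← 43.01 m/s
final state: V = 43.01 m/s, rpm = 3345 → n = rpm/60 = 55.750000 rev/s
J = V / (n·D) = 43.01 / (55.750000 × 3.7) = 0.208508
regime bands: climb J<0.4492 | cruise [0.4492, 0.8984) | windmill J≥0.8984
J = 0.2085 → climb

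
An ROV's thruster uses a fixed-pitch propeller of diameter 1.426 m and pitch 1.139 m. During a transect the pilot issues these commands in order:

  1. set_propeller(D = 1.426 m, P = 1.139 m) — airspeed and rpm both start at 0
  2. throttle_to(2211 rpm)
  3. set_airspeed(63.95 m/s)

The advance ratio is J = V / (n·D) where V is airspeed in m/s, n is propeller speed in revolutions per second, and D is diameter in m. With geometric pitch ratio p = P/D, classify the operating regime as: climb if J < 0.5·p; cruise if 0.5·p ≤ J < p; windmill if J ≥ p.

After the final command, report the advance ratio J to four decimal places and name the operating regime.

J = 1.2170, regime = windmill

set_propeller: D = 1.426 m, P = 1.139 m (p = P/D = 0.798738); state ← (V=0, rpm=0)
throttle_to(2211): rpm ← 2211
set_airspeed(63.95): V ← 63.95 m/s
final state: V = 63.95 m/s, rpm = 2211 → n = rpm/60 = 36.850000 rev/s
J = V / (n·D) = 63.95 / (36.850000 × 1.426) = 1.216980
regime bands: climb J<0.3994 | cruise [0.3994, 0.7987) | windmill J≥0.7987
J = 1.2170 → windmill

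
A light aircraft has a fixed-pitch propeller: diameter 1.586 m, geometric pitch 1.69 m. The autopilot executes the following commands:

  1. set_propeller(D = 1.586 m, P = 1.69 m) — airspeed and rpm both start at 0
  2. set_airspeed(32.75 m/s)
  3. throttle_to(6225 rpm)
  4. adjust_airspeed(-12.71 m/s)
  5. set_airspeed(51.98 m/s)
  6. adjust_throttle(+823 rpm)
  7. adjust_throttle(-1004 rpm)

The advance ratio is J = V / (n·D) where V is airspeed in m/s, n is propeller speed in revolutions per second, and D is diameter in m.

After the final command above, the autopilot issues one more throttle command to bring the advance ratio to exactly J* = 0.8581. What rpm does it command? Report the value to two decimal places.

rpm = 2291.64

set_propeller: D = 1.586 m, P = 1.69 m (p = P/D = 1.065574); state ← (V=0, rpm=0)
set_airspeed(32.75): V ← 32.75 m/s
throttle_to(6225): rpm ← 6225
adjust_airspeed(-12.71): V ← 32.75 -12.71 = 20.04 m/s
set_airspeed(51.98): V ← 51.98 m/s
adjust_throttle(+823): rpm ← 6225 +823 = 7048
adjust_throttle(-1004): rpm ← 7048 -1004 = 6044
final state: V = 51.98 m/s, rpm = 6044 → n = rpm/60 = 100.733333 rev/s
target J* = 0.8581; solve J* = V/(n·D) for n: n = V/(J*·D) = 51.98/(0.8581 × 1.586) = 38.194004 rev/s
rpm = 60·n = 2291.640245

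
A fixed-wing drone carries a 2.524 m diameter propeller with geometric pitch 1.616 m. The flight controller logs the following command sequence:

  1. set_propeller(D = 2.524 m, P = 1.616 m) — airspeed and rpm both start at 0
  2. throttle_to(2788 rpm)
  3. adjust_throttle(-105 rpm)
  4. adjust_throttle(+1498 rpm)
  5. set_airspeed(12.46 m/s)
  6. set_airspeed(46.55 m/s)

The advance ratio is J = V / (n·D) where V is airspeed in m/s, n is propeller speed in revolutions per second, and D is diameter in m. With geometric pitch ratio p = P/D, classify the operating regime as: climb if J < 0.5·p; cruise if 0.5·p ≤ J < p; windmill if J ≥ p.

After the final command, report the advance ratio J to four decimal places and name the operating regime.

set_propeller: D = 2.524 m, P = 1.616 m (p = P/D = 0.640254); state ← (V=0, rpm=0)
throttle_to(2788): rpm ← 2788
adjust_throttle(-105): rpm ← 2788 -105 = 2683
adjust_throttle(+1498): rpm ← 2683 +1498 = 4181
set_airspeed(12.46): V ← 12.46 m/s
set_airspeed(46.55): V ← 46.55 m/s
final state: V = 46.55 m/s, rpm = 4181 → n = rpm/60 = 69.683333 rev/s
J = V / (n·D) = 46.55 / (69.683333 × 2.524) = 0.264668
regime bands: climb J<0.3201 | cruise [0.3201, 0.6403) | windmill J≥0.6403
J = 0.2647 → climb

J = 0.2647, regime = climb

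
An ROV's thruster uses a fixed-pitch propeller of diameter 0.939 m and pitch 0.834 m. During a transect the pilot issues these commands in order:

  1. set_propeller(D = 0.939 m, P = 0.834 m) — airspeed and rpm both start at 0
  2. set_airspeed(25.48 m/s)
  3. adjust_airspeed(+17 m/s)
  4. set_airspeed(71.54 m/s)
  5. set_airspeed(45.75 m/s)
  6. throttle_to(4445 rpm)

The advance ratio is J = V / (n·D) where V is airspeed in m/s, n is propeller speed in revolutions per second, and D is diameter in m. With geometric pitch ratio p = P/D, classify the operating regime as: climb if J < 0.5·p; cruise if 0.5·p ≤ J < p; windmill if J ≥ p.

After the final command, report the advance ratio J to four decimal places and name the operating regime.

set_propeller: D = 0.939 m, P = 0.834 m (p = P/D = 0.888179); state ← (V=0, rpm=0)
set_airspeed(25.48): V ← 25.48 m/s
adjust_airspeed(+17): V ← 25.48 +17 = 42.48 m/s
set_airspeed(71.54): V ← 71.54 m/s
set_airspeed(45.75): V ← 45.75 m/s
throttle_to(4445): rpm ← 4445
final state: V = 45.75 m/s, rpm = 4445 → n = rpm/60 = 74.083333 rev/s
J = V / (n·D) = 45.75 / (74.083333 × 0.939) = 0.657665
regime bands: climb J<0.4441 | cruise [0.4441, 0.8882) | windmill J≥0.8882
J = 0.6577 → cruise

J = 0.6577, regime = cruise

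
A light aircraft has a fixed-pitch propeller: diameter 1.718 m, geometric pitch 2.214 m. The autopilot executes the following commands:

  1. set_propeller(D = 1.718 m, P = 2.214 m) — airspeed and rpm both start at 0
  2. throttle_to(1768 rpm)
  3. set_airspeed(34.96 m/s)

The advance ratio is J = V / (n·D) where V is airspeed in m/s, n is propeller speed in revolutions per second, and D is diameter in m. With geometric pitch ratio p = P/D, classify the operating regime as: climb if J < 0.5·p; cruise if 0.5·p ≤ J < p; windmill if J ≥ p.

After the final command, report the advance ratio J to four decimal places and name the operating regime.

set_propeller: D = 1.718 m, P = 2.214 m (p = P/D = 1.288708); state ← (V=0, rpm=0)
throttle_to(1768): rpm ← 1768
set_airspeed(34.96): V ← 34.96 m/s
final state: V = 34.96 m/s, rpm = 1768 → n = rpm/60 = 29.466667 rev/s
J = V / (n·D) = 34.96 / (29.466667 × 1.718) = 0.690585
regime bands: climb J<0.6444 | cruise [0.6444, 1.2887) | windmill J≥1.2887
J = 0.6906 → cruise

J = 0.6906, regime = cruise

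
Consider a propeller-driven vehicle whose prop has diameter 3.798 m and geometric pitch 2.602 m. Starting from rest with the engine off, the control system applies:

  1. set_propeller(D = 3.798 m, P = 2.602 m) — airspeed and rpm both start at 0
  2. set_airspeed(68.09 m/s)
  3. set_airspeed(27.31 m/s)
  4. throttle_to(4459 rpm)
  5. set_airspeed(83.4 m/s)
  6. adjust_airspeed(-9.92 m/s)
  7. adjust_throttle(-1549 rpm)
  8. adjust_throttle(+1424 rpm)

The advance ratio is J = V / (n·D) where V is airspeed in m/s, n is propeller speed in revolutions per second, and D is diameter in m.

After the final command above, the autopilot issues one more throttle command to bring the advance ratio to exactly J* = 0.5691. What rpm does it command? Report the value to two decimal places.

rpm = 2039.75

set_propeller: D = 3.798 m, P = 2.602 m (p = P/D = 0.685097); state ← (V=0, rpm=0)
set_airspeed(68.09): V ← 68.09 m/s
set_airspeed(27.31): V ← 27.31 m/s
throttle_to(4459): rpm ← 4459
set_airspeed(83.4): V ← 83.4 m/s
adjust_airspeed(-9.92): V ← 83.4 -9.92 = 73.48 m/s
adjust_throttle(-1549): rpm ← 4459 -1549 = 2910
adjust_throttle(+1424): rpm ← 2910 +1424 = 4334
final state: V = 73.48 m/s, rpm = 4334 → n = rpm/60 = 72.233333 rev/s
target J* = 0.5691; solve J* = V/(n·D) for n: n = V/(J*·D) = 73.48/(0.5691 × 3.798) = 33.995826 rev/s
rpm = 60·n = 2039.749578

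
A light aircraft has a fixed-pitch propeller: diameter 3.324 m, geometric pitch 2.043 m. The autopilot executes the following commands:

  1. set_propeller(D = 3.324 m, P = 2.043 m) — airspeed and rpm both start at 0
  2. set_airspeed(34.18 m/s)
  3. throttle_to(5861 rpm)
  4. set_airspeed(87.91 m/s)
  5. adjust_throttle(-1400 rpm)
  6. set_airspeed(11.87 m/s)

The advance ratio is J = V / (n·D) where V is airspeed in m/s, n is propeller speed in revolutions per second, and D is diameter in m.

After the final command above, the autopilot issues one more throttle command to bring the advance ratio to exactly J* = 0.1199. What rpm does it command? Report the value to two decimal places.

rpm = 1786.99

set_propeller: D = 3.324 m, P = 2.043 m (p = P/D = 0.614621); state ← (V=0, rpm=0)
set_airspeed(34.18): V ← 34.18 m/s
throttle_to(5861): rpm ← 5861
set_airspeed(87.91): V ← 87.91 m/s
adjust_throttle(-1400): rpm ← 5861 -1400 = 4461
set_airspeed(11.87): V ← 11.87 m/s
final state: V = 11.87 m/s, rpm = 4461 → n = rpm/60 = 74.350000 rev/s
target J* = 0.1199; solve J* = V/(n·D) for n: n = V/(J*·D) = 11.87/(0.1199 × 3.324) = 29.783143 rev/s
rpm = 60·n = 1786.988555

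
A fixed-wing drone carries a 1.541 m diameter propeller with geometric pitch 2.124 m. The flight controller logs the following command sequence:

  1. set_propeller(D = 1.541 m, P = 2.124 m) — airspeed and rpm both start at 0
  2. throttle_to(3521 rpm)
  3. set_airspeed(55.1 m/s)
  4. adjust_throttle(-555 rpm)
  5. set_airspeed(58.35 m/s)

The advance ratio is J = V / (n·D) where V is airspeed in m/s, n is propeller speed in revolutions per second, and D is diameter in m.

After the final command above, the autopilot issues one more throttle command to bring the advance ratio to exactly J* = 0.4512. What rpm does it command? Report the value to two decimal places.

rpm = 5035.24

set_propeller: D = 1.541 m, P = 2.124 m (p = P/D = 1.378326); state ← (V=0, rpm=0)
throttle_to(3521): rpm ← 3521
set_airspeed(55.1): V ← 55.1 m/s
adjust_throttle(-555): rpm ← 3521 -555 = 2966
set_airspeed(58.35): V ← 58.35 m/s
final state: V = 58.35 m/s, rpm = 2966 → n = rpm/60 = 49.433333 rev/s
target J* = 0.4512; solve J* = V/(n·D) for n: n = V/(J*·D) = 58.35/(0.4512 × 1.541) = 83.920706 rev/s
rpm = 60·n = 5035.242382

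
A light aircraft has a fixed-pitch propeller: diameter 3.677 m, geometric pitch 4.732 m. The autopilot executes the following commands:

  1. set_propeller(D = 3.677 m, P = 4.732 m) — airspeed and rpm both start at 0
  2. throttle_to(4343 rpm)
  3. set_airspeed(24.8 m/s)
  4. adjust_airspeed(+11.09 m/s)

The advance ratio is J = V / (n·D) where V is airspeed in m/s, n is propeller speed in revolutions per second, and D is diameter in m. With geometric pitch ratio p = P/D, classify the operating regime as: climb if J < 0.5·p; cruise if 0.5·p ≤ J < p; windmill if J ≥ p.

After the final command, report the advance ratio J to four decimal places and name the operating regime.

set_propeller: D = 3.677 m, P = 4.732 m (p = P/D = 1.286919); state ← (V=0, rpm=0)
throttle_to(4343): rpm ← 4343
set_airspeed(24.8): V ← 24.8 m/s
adjust_airspeed(+11.09): V ← 24.8 +11.09 = 35.89 m/s
final state: V = 35.89 m/s, rpm = 4343 → n = rpm/60 = 72.383333 rev/s
J = V / (n·D) = 35.89 / (72.383333 × 3.677) = 0.134847
regime bands: climb J<0.6435 | cruise [0.6435, 1.2869) | windmill J≥1.2869
J = 0.1348 → climb

J = 0.1348, regime = climb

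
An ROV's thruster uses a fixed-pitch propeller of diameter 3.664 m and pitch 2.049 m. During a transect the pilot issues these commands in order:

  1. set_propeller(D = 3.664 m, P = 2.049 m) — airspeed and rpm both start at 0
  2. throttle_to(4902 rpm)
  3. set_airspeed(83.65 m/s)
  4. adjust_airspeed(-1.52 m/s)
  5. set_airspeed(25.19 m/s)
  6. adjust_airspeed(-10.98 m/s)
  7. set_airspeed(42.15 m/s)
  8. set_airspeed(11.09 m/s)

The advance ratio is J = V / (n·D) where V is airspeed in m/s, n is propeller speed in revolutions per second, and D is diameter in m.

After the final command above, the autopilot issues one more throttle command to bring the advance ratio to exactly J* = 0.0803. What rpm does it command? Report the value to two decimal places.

set_propeller: D = 3.664 m, P = 2.049 m (p = P/D = 0.559225); state ← (V=0, rpm=0)
throttle_to(4902): rpm ← 4902
set_airspeed(83.65): V ← 83.65 m/s
adjust_airspeed(-1.52): V ← 83.65 -1.52 = 82.13 m/s
set_airspeed(25.19): V ← 25.19 m/s
adjust_airspeed(-10.98): V ← 25.19 -10.98 = 14.21 m/s
set_airspeed(42.15): V ← 42.15 m/s
set_airspeed(11.09): V ← 11.09 m/s
final state: V = 11.09 m/s, rpm = 4902 → n = rpm/60 = 81.700000 rev/s
target J* = 0.0803; solve J* = V/(n·D) for n: n = V/(J*·D) = 11.09/(0.0803 × 3.664) = 37.692985 rev/s
rpm = 60·n = 2261.579122

rpm = 2261.58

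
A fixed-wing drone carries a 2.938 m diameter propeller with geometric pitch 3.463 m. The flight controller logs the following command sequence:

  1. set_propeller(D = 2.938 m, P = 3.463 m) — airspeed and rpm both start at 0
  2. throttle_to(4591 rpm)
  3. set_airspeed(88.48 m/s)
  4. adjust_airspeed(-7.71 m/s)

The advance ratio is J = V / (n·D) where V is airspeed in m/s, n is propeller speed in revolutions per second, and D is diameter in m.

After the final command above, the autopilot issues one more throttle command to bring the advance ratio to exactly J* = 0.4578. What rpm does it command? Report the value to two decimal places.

rpm = 3603.08

set_propeller: D = 2.938 m, P = 3.463 m (p = P/D = 1.178693); state ← (V=0, rpm=0)
throttle_to(4591): rpm ← 4591
set_airspeed(88.48): V ← 88.48 m/s
adjust_airspeed(-7.71): V ← 88.48 -7.71 = 80.77 m/s
final state: V = 80.77 m/s, rpm = 4591 → n = rpm/60 = 76.516667 rev/s
target J* = 0.4578; solve J* = V/(n·D) for n: n = V/(J*·D) = 80.77/(0.4578 × 2.938) = 60.051312 rev/s
rpm = 60·n = 3603.078743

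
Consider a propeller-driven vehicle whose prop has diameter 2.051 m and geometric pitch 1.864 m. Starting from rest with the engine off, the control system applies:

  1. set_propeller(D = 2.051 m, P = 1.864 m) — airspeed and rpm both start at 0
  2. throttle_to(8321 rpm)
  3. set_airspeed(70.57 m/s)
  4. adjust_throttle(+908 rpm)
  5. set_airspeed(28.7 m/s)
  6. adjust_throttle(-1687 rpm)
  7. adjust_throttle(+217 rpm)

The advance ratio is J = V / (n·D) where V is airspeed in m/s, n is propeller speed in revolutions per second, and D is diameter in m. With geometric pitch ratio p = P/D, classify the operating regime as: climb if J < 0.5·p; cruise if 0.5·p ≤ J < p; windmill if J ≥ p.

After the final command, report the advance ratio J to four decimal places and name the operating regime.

set_propeller: D = 2.051 m, P = 1.864 m (p = P/D = 0.908825); state ← (V=0, rpm=0)
throttle_to(8321): rpm ← 8321
set_airspeed(70.57): V ← 70.57 m/s
adjust_throttle(+908): rpm ← 8321 +908 = 9229
set_airspeed(28.7): V ← 28.7 m/s
adjust_throttle(-1687): rpm ← 9229 -1687 = 7542
adjust_throttle(+217): rpm ← 7542 +217 = 7759
final state: V = 28.7 m/s, rpm = 7759 → n = rpm/60 = 129.316667 rev/s
J = V / (n·D) = 28.7 / (129.316667 × 2.051) = 0.108209
regime bands: climb J<0.4544 | cruise [0.4544, 0.9088) | windmill J≥0.9088
J = 0.1082 → climb

J = 0.1082, regime = climb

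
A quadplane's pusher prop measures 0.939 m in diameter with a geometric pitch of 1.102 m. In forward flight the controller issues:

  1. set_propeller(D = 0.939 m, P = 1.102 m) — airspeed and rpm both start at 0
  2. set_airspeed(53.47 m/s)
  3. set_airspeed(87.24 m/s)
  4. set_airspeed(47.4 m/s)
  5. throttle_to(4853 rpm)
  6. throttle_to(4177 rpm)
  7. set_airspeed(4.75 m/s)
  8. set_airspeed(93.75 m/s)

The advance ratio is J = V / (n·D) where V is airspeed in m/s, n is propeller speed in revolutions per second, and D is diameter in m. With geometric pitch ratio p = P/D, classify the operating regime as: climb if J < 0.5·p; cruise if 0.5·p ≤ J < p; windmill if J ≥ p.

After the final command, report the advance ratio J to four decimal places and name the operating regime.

J = 1.4341, regime = windmill

set_propeller: D = 0.939 m, P = 1.102 m (p = P/D = 1.173589); state ← (V=0, rpm=0)
set_airspeed(53.47): V ← 53.47 m/s
set_airspeed(87.24): V ← 87.24 m/s
set_airspeed(47.4): V ← 47.4 m/s
throttle_to(4853): rpm ← 4853
throttle_to(4177): rpm ← 4177
set_airspeed(4.75): V ← 4.75 m/s
set_airspeed(93.75): V ← 93.75 m/s
final state: V = 93.75 m/s, rpm = 4177 → n = rpm/60 = 69.616667 rev/s
J = V / (n·D) = 93.75 / (69.616667 × 0.939) = 1.434143
regime bands: climb J<0.5868 | cruise [0.5868, 1.1736) | windmill J≥1.1736
J = 1.4341 → windmill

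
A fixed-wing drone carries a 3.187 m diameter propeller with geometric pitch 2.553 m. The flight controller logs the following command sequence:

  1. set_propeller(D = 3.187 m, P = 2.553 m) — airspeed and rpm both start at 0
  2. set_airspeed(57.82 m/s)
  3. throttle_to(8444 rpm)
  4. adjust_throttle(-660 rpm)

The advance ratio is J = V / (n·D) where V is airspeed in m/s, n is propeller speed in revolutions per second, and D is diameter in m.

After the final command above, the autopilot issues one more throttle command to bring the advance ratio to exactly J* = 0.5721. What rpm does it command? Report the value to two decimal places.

set_propeller: D = 3.187 m, P = 2.553 m (p = P/D = 0.801067); state ← (V=0, rpm=0)
set_airspeed(57.82): V ← 57.82 m/s
throttle_to(8444): rpm ← 8444
adjust_throttle(-660): rpm ← 8444 -660 = 7784
final state: V = 57.82 m/s, rpm = 7784 → n = rpm/60 = 129.733333 rev/s
target J* = 0.5721; solve J* = V/(n·D) for n: n = V/(J*·D) = 57.82/(0.5721 × 3.187) = 31.712032 rev/s
rpm = 60·n = 1902.721942

rpm = 1902.72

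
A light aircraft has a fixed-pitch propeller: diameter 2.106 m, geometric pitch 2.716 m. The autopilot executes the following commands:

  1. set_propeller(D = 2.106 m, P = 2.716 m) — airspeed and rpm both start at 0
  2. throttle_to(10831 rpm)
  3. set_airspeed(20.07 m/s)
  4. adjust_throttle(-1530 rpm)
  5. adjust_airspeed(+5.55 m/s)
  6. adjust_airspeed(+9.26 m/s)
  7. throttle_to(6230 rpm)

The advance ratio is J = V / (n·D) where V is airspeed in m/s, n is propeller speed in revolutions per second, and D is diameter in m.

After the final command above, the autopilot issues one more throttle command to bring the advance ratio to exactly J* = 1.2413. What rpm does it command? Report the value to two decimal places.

set_propeller: D = 2.106 m, P = 2.716 m (p = P/D = 1.289649); state ← (V=0, rpm=0)
throttle_to(10831): rpm ← 10831
set_airspeed(20.07): V ← 20.07 m/s
adjust_throttle(-1530): rpm ← 10831 -1530 = 9301
adjust_airspeed(+5.55): V ← 20.07 +5.55 = 25.62 m/s
adjust_airspeed(+9.26): V ← 25.62 +9.26 = 34.88 m/s
throttle_to(6230): rpm ← 6230
final state: V = 34.88 m/s, rpm = 6230 → n = rpm/60 = 103.833333 rev/s
target J* = 1.2413; solve J* = V/(n·D) for n: n = V/(J*·D) = 34.88/(1.2413 × 2.106) = 13.342627 rev/s
rpm = 60·n = 800.557636

rpm = 800.56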